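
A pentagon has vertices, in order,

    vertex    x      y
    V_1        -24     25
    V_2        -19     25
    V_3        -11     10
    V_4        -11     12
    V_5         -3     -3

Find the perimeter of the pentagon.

76

|V_1V_2| = √((5)² + (0)²) = √25 = 5
|V_2V_3| = √((8)² + (-15)²) = √289 = 17
|V_3V_4| = √((0)² + (2)²) = √4 = 2
|V_4V_5| = √((8)² + (-15)²) = √289 = 17
|V_5V_1| = √((-21)² + (28)²) = √1225 = 35
Perimeter = 5 + 17 + 2 + 17 + 35 = 76.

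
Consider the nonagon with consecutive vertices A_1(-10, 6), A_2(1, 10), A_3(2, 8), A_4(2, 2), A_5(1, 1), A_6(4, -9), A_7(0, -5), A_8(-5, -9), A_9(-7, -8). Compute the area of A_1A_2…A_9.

166.5

Apply the shoelace formula: 2A = Σ (x_i·y_{i+1} − x_{i+1}·y_i), indices taken mod 9.
Σ = (-106) + (-12) + (-12) + (0) + (-13) + (-20) + (-25) + (-23) + (-122) = -333
Area = |Σ|/2 = 166.5.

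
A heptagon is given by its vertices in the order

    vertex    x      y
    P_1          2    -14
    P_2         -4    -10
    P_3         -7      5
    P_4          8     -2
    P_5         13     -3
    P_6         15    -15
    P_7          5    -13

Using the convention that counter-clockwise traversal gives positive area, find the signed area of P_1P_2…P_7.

Σ = (-76) + (-90) + (-26) + (2) + (-150) + (-120) + (-44) = -504
Signed area = Σ/2 = -252 (negative ⇒ clockwise traversal).

-252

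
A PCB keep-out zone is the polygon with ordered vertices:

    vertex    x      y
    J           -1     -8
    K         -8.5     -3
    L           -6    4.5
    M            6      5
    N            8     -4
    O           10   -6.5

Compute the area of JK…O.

J→K: (-1)(-3) − (-8.5)(-8) = -65
K→L: (-8.5)(4.5) − (-6)(-3) = -56.25
L→M: (-6)(5) − (6)(4.5) = -57
M→N: (6)(-4) − (8)(5) = -64
N→O: (8)(-6.5) − (10)(-4) = -12
O→J: (10)(-8) − (-1)(-6.5) = -86.5
Σ = -340.75
Area = |Σ|/2 = 170.375.

170.375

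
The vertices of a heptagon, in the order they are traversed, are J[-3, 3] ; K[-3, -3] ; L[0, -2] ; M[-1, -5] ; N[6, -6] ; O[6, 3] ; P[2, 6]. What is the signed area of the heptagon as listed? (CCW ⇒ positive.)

Apply the shoelace formula: 2A = Σ (x_i·y_{i+1} − x_{i+1}·y_i), indices taken mod 7.
Σ = (18) + (6) + (-2) + (36) + (54) + (30) + (24) = 166
Signed area = Σ/2 = 83 (positive ⇒ counter-clockwise traversal).

83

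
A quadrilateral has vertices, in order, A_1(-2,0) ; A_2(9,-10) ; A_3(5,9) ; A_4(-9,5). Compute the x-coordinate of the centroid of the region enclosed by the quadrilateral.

Apply the surveyor's formula. First the cross-terms c_i = x_i·y_{i+1} − x_{i+1}·y_i:
  20, 131, 106, 10  ⇒  2A = 267, A = 133.5.
Then Σ (x_i + x_{i+1})·c_i = 1440, so x̄ = 1440 / (6·133.5) = 160/89.

160/89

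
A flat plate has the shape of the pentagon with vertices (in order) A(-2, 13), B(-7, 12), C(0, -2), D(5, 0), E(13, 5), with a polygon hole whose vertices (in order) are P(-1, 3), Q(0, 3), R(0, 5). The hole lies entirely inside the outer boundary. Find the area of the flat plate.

Outer boundary:
Apply the surveyor's formula: 2A = Σ (x_i·y_{i+1} − x_{i+1}·y_i), indices taken mod 5.
Cross-terms: 67, 14, 10, 25, 179  ⇒  Σ = 295
Area = |Σ|/2 = 147.5.
Hole:
Apply the shoelace formula: 2A = Σ (x_i·y_{i+1} − x_{i+1}·y_i), indices taken mod 3.
Σ = (-3) + (0) + (5) = 2
Area = |Σ|/2 = 1.
Net area = 147.5 − 1 = 146.5.

146.5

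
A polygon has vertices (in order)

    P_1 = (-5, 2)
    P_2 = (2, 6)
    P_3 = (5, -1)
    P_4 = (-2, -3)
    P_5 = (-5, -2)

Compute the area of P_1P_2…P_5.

Σ = (-34) + (-32) + (-17) + (-11) + (-20) = -114
Area = |Σ|/2 = 57.

57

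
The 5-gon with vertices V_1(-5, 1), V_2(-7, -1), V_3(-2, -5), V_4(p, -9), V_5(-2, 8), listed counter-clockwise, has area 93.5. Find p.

The doubled signed area Σ (x_i y_{i+1} − x_{i+1} y_i) is linear in p.
With p=0 it equals 83; the coefficient of p is 13 (from the two edges through V_4).
So 13·p + 83 = 2·93.5 = 187 ⇒ p = 8.

8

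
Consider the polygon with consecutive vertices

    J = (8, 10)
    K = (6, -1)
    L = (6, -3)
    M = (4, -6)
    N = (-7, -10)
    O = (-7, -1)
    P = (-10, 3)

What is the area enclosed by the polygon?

J→K: (8)(-1) − (6)(10) = -68
K→L: (6)(-3) − (6)(-1) = -12
L→M: (6)(-6) − (4)(-3) = -24
M→N: (4)(-10) − (-7)(-6) = -82
N→O: (-7)(-1) − (-7)(-10) = -63
O→P: (-7)(3) − (-10)(-1) = -31
P→J: (-10)(10) − (8)(3) = -124
Σ = -404
Area = |Σ|/2 = 202.

202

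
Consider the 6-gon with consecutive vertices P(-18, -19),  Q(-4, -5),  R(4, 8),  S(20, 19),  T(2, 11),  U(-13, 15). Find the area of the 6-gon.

Apply the shoelace (surveyor's) formula: 2A = Σ (x_i·y_{i+1} − x_{i+1}·y_i), indices taken mod 6.
P→Q: (-18)(-5) − (-4)(-19) = 14
Q→R: (-4)(8) − (4)(-5) = -12
R→S: (4)(19) − (20)(8) = -84
S→T: (20)(11) − (2)(19) = 182
T→U: (2)(15) − (-13)(11) = 173
U→P: (-13)(-19) − (-18)(15) = 517
Σ = 790
Area = |Σ|/2 = 395.

395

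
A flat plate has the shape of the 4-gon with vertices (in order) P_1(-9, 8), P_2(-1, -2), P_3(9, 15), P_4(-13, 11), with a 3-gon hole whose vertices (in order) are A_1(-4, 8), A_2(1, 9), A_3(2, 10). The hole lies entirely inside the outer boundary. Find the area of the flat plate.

157

Outer boundary:
Cross-terms: 26, 3, 294, -5  ⇒  Σ = 318
Area = |Σ|/2 = 159.
Hole:
Cross-terms: -44, -8, 56  ⇒  Σ = 4
Area = |Σ|/2 = 2.
Net area = 159 − 2 = 157.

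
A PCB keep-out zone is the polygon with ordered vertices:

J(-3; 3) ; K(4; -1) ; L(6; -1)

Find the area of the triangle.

4

Σ = (-9) + (2) + (15) = 8
Area = |Σ|/2 = 4.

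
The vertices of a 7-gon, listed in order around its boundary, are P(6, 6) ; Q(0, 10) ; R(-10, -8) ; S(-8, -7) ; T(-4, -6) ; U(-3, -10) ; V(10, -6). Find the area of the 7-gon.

Apply the shoelace (surveyor's) formula: 2A = Σ (x_i·y_{i+1} − x_{i+1}·y_i), indices taken mod 7.
P→Q: (6)(10) − (0)(6) = 60
Q→R: (0)(-8) − (-10)(10) = 100
R→S: (-10)(-7) − (-8)(-8) = 6
S→T: (-8)(-6) − (-4)(-7) = 20
T→U: (-4)(-10) − (-3)(-6) = 22
U→V: (-3)(-6) − (10)(-10) = 118
V→P: (10)(6) − (6)(-6) = 96
Σ = 422
Area = |Σ|/2 = 211.

211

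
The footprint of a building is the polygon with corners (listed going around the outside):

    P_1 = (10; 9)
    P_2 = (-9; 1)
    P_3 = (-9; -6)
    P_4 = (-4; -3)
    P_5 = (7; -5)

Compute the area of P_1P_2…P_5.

Apply the shoelace formula: 2A = Σ (x_i·y_{i+1} − x_{i+1}·y_i), indices taken mod 5.
Σ = (91) + (63) + (3) + (41) + (113) = 311
Area = |Σ|/2 = 155.5.

155.5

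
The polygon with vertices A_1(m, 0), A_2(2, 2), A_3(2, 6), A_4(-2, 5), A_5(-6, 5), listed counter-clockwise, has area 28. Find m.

The doubled signed area Σ (x_i y_{i+1} − x_{i+1} y_i) is linear in m.
With m=0 it equals 50; the coefficient of m is -3 (from the two edges through A_1).
So -3·m + 50 = 2·28 = 56 ⇒ m = -2.

-2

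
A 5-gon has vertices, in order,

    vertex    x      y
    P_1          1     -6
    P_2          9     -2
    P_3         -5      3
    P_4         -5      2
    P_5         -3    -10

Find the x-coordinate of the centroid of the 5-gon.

Apply the shoelace (surveyor's) formula. First the cross-terms c_i = x_i·y_{i+1} − x_{i+1}·y_i:
  52, 17, 5, 56, 28  ⇒  2A = 158, A = 79.
Then Σ (x_i + x_{i+1})·c_i = 34, so x̄ = 34 / (6·79) = 17/237.

17/237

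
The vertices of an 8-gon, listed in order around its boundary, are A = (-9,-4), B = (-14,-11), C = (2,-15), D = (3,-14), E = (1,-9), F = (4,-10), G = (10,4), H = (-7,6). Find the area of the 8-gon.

Apply the shoelace formula: 2A = Σ (x_i·y_{i+1} − x_{i+1}·y_i), indices taken mod 8.
Σ = (43) + (232) + (17) + (-13) + (26) + (116) + (88) + (82) = 591
Area = |Σ|/2 = 295.5.

295.5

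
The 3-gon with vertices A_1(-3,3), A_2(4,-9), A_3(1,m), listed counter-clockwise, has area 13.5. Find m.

The doubled signed area Σ (x_i y_{i+1} − x_{i+1} y_i) is linear in m.
With m=0 it equals 27; the coefficient of m is 7 (from the two edges through A_3).
So 7·m + 27 = 2·13.5 = 27 ⇒ m = 0.

0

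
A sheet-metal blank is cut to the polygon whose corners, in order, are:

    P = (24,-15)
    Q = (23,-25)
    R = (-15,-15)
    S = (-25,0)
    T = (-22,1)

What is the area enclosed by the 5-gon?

534.5

Apply the shoelace (surveyor's) formula: 2A = Σ (x_i·y_{i+1} − x_{i+1}·y_i), indices taken mod 5.
P→Q: (24)(-25) − (23)(-15) = -255
Q→R: (23)(-15) − (-15)(-25) = -720
R→S: (-15)(0) − (-25)(-15) = -375
S→T: (-25)(1) − (-22)(0) = -25
T→P: (-22)(-15) − (24)(1) = 306
Σ = -1069
Area = |Σ|/2 = 534.5.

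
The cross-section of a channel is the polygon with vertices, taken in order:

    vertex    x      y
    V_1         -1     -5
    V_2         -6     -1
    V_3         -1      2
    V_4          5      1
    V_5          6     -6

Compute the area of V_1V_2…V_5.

Apply the surveyor's formula: 2A = Σ (x_i·y_{i+1} − x_{i+1}·y_i), indices taken mod 5.
Σ = (-29) + (-13) + (-11) + (-36) + (-36) = -125
Area = |Σ|/2 = 62.5.

62.5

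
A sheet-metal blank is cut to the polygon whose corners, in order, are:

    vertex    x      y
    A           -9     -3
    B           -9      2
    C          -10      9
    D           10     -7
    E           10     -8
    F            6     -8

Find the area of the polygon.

Σ = (-45) + (-61) + (-20) + (-10) + (-32) + (-90) = -258
Area = |Σ|/2 = 129.

129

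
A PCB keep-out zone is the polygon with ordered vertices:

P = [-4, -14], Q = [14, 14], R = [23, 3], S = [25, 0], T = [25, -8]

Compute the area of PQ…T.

398.5

P→Q: (-4)(14) − (14)(-14) = 140
Q→R: (14)(3) − (23)(14) = -280
R→S: (23)(0) − (25)(3) = -75
S→T: (25)(-8) − (25)(0) = -200
T→P: (25)(-14) − (-4)(-8) = -382
Σ = -797
Area = |Σ|/2 = 398.5.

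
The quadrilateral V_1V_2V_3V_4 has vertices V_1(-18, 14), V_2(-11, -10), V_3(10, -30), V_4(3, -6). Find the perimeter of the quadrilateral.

108

|V_1V_2| = √((7)² + (-24)²) = √625 = 25
|V_2V_3| = √((21)² + (-20)²) = √841 = 29
|V_3V_4| = √((-7)² + (24)²) = √625 = 25
|V_4V_1| = √((-21)² + (20)²) = √841 = 29
Perimeter = 25 + 29 + 25 + 29 = 108.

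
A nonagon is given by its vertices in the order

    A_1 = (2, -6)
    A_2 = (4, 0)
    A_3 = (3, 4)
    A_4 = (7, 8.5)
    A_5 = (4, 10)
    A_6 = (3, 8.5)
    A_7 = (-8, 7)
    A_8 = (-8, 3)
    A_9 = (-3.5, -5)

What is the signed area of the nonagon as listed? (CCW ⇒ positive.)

A_1→A_2: (2)(0) − (4)(-6) = 24
A_2→A_3: (4)(4) − (3)(0) = 16
A_3→A_4: (3)(8.5) − (7)(4) = -2.5
A_4→A_5: (7)(10) − (4)(8.5) = 36
A_5→A_6: (4)(8.5) − (3)(10) = 4
A_6→A_7: (3)(7) − (-8)(8.5) = 89
A_7→A_8: (-8)(3) − (-8)(7) = 32
A_8→A_9: (-8)(-5) − (-3.5)(3) = 50.5
A_9→A_1: (-3.5)(-6) − (2)(-5) = 31
Σ = 280
Signed area = Σ/2 = 140 (positive ⇒ counter-clockwise traversal).

140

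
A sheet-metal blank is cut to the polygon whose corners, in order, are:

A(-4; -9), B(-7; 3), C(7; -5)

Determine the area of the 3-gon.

72

Apply the shoelace (surveyor's) formula: 2A = Σ (x_i·y_{i+1} − x_{i+1}·y_i), indices taken mod 3.
Σ = (-75) + (14) + (-83) = -144
Area = |Σ|/2 = 72.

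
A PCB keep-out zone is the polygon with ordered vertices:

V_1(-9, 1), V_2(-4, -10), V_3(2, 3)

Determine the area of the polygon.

Apply the shoelace formula: 2A = Σ (x_i·y_{i+1} − x_{i+1}·y_i), indices taken mod 3.
Cross-terms: 94, 8, 29  ⇒  Σ = 131
Area = |Σ|/2 = 65.5.

65.5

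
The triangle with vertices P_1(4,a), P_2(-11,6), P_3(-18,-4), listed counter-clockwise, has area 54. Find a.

12

Write out the shoelace sum; only the two edges meeting at P_1 involve a:
2·Area = [((-18)·a − 4·(-4)) + (4·6 − (-11)·a)] + 152
       = -7·a + 192 = 108
⇒ a = 12.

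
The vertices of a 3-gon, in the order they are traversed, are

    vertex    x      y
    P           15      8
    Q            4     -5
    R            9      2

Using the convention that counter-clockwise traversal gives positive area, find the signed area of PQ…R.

-6

Apply Gauss's area formula: 2A = Σ (x_i·y_{i+1} − x_{i+1}·y_i), indices taken mod 3.
Σ = (-107) + (53) + (42) = -12
Signed area = Σ/2 = -6 (negative ⇒ clockwise traversal).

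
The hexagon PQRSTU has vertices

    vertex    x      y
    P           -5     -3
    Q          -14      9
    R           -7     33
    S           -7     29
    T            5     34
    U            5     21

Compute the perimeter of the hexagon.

96

|PQ| = √((-9)² + (12)²) = √225 = 15
|QR| = √((7)² + (24)²) = √625 = 25
|RS| = √((0)² + (-4)²) = √16 = 4
|ST| = √((12)² + (5)²) = √169 = 13
|TU| = √((0)² + (-13)²) = √169 = 13
|UP| = √((-10)² + (-24)²) = √676 = 26
Perimeter = 15 + 25 + 4 + 13 + 13 + 26 = 96.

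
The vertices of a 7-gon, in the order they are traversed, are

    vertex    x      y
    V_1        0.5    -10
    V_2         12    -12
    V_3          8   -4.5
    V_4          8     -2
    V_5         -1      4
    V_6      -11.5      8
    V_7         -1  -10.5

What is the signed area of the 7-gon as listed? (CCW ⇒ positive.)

194

Apply Gauss's area formula: 2A = Σ (x_i·y_{i+1} − x_{i+1}·y_i), indices taken mod 7.
Cross-terms: 114, 42, 20, 30, 38, 128.75, 15.25  ⇒  Σ = 388
Signed area = Σ/2 = 194 (positive ⇒ counter-clockwise traversal).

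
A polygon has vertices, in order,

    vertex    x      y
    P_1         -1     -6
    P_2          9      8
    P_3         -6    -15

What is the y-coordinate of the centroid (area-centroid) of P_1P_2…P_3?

-13/3

Apply Gauss's area formula. First the cross-terms c_i = x_i·y_{i+1} − x_{i+1}·y_i:
  46, -87, 21  ⇒  2A = -20, A = -10.
Then Σ (y_i + y_{i+1})·c_i = 260, so ȳ = 260 / (6·(-10)) = -13/3.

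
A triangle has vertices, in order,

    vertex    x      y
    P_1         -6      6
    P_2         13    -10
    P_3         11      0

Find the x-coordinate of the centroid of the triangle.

6

Apply the shoelace (surveyor's) formula. First the cross-terms c_i = x_i·y_{i+1} − x_{i+1}·y_i:
  -18, 110, 66  ⇒  2A = 158, A = 79.
Then Σ (x_i + x_{i+1})·c_i = 2844, so x̄ = 2844 / (6·79) = 6.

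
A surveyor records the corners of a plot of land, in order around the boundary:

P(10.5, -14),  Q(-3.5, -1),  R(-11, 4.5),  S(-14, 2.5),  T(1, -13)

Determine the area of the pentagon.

Cross-terms: -59.5, -26.75, 35.5, 179.5, 122.5  ⇒  Σ = 251.25
Area = |Σ|/2 = 125.625.

125.625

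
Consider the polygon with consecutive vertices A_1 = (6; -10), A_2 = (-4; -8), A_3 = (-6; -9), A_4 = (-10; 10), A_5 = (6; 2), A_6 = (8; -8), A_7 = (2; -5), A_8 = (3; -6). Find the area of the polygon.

Apply the surveyor's formula: 2A = Σ (x_i·y_{i+1} − x_{i+1}·y_i), indices taken mod 8.
Σ = (-88) + (-12) + (-150) + (-80) + (-64) + (-24) + (3) + (6) = -409
Area = |Σ|/2 = 204.5.

204.5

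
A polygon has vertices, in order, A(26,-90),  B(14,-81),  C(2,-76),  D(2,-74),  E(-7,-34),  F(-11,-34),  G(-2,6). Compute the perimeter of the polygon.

216

|AB| = √((-12)² + (9)²) = √225 = 15
|BC| = √((-12)² + (5)²) = √169 = 13
|CD| = √((0)² + (2)²) = √4 = 2
|DE| = √((-9)² + (40)²) = √1681 = 41
|EF| = √((-4)² + (0)²) = √16 = 4
|FG| = √((9)² + (40)²) = √1681 = 41
|GA| = √((28)² + (-96)²) = √10000 = 100
Perimeter = 15 + 13 + 2 + 41 + 4 + 41 + 100 = 216.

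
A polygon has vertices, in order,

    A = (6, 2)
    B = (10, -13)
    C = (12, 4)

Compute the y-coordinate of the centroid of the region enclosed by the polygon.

Apply the surveyor's formula. First the cross-terms c_i = x_i·y_{i+1} − x_{i+1}·y_i:
  -98, 196, 0  ⇒  2A = 98, A = 49.
Then Σ (y_i + y_{i+1})·c_i = -686, so ȳ = -686 / (6·49) = -7/3.

-7/3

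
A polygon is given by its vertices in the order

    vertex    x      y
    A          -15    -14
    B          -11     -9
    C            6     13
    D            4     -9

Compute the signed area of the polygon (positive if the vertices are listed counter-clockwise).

-202.5

A→B: (-15)(-9) − (-11)(-14) = -19
B→C: (-11)(13) − (6)(-9) = -89
C→D: (6)(-9) − (4)(13) = -106
D→A: (4)(-14) − (-15)(-9) = -191
Σ = -405
Signed area = Σ/2 = -202.5 (negative ⇒ clockwise traversal).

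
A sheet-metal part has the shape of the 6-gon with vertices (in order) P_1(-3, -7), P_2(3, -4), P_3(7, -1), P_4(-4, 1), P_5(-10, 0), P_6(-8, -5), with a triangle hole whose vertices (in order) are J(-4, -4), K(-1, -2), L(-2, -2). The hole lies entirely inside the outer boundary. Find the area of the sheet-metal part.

Outer boundary:
P_1→P_2: (-3)(-4) − (3)(-7) = 33
P_2→P_3: (3)(-1) − (7)(-4) = 25
P_3→P_4: (7)(1) − (-4)(-1) = 3
P_4→P_5: (-4)(0) − (-10)(1) = 10
P_5→P_6: (-10)(-5) − (-8)(0) = 50
P_6→P_1: (-8)(-7) − (-3)(-5) = 41
Σ = 162
Area = |Σ|/2 = 81.
Hole:
Apply Gauss's area formula: 2A = Σ (x_i·y_{i+1} − x_{i+1}·y_i), indices taken mod 3.
J→K: (-4)(-2) − (-1)(-4) = 4
K→L: (-1)(-2) − (-2)(-2) = -2
L→J: (-2)(-4) − (-4)(-2) = 0
Σ = 2
Area = |Σ|/2 = 1.
Net area = 81 − 1 = 80.

80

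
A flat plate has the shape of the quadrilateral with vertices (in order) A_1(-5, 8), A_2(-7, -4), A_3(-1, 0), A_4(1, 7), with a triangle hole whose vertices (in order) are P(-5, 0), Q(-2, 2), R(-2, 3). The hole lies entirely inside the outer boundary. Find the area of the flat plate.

52.5

Outer boundary:
Apply the shoelace (surveyor's) formula: 2A = Σ (x_i·y_{i+1} − x_{i+1}·y_i), indices taken mod 4.
Σ = (76) + (-4) + (-7) + (43) = 108
Area = |Σ|/2 = 54.
Hole:
Apply the shoelace formula: 2A = Σ (x_i·y_{i+1} − x_{i+1}·y_i), indices taken mod 3.
Σ = (-10) + (-2) + (15) = 3
Area = |Σ|/2 = 1.5.
Net area = 54 − 1.5 = 52.5.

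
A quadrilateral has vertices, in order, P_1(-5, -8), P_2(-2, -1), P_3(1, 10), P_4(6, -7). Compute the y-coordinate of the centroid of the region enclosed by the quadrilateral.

Apply the shoelace formula. First the cross-terms c_i = x_i·y_{i+1} − x_{i+1}·y_i:
  -11, -19, -67, -83  ⇒  2A = -180, A = -90.
Then Σ (y_i + y_{i+1})·c_i = 972, so ȳ = 972 / (6·(-90)) = -1.8.

-1.8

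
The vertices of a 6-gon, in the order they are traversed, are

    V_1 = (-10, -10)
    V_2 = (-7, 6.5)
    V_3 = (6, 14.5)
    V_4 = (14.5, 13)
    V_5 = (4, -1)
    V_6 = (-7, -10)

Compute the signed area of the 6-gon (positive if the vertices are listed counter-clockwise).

Σ = (-135) + (-140.5) + (-132.25) + (-66.5) + (-47) + (-30) = -551.25
Signed area = Σ/2 = -275.625 (negative ⇒ clockwise traversal).

-275.625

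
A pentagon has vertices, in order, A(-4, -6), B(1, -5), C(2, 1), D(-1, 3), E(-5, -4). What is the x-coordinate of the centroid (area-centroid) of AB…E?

-278/231

Apply Gauss's area formula. First the cross-terms c_i = x_i·y_{i+1} − x_{i+1}·y_i:
  26, 11, 7, 19, 14  ⇒  2A = 77, A = 38.5.
Then Σ (x_i + x_{i+1})·c_i = -278, so x̄ = -278 / (6·38.5) = -278/231.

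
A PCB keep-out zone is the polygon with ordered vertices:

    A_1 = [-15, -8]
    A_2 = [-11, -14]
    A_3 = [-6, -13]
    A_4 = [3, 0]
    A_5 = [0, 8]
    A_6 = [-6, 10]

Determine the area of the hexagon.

Apply the shoelace formula: 2A = Σ (x_i·y_{i+1} − x_{i+1}·y_i), indices taken mod 6.
Σ = (122) + (59) + (39) + (24) + (48) + (198) = 490
Area = |Σ|/2 = 245.

245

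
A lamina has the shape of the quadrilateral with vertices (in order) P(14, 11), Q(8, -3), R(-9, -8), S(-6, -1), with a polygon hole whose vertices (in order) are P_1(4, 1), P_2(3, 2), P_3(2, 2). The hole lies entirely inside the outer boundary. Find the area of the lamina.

155.5

Outer boundary:
Apply the surveyor's formula: 2A = Σ (x_i·y_{i+1} − x_{i+1}·y_i), indices taken mod 4.
Σ = (-130) + (-91) + (-39) + (-52) = -312
Area = |Σ|/2 = 156.
Hole:
Apply the shoelace formula: 2A = Σ (x_i·y_{i+1} − x_{i+1}·y_i), indices taken mod 3.
Σ = (5) + (2) + (-6) = 1
Area = |Σ|/2 = 0.5.
Net area = 156 − 0.5 = 155.5.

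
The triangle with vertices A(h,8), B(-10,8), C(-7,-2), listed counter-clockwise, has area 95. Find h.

The doubled signed area Σ (x_i y_{i+1} − x_{i+1} y_i) is linear in h.
With h=0 it equals 100; the coefficient of h is 10 (from the two edges through A).
So 10·h + 100 = 2·95 = 190 ⇒ h = 9.

9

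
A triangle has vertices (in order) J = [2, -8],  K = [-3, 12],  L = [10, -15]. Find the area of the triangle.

62.5

Apply the shoelace formula: 2A = Σ (x_i·y_{i+1} − x_{i+1}·y_i), indices taken mod 3.
Σ = (0) + (-75) + (-50) = -125
Area = |Σ|/2 = 62.5.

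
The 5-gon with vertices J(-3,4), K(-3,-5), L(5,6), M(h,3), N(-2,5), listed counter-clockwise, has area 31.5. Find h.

-1

The doubled signed area Σ (x_i y_{i+1} − x_{i+1} y_i) is linear in h.
With h=0 it equals 62; the coefficient of h is -1 (from the two edges through M).
So -1·h + 62 = 2·31.5 = 63 ⇒ h = -1.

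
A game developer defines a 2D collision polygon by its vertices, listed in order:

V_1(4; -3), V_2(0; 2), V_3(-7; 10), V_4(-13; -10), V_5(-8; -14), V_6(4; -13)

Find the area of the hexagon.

262

Apply the shoelace formula: 2A = Σ (x_i·y_{i+1} − x_{i+1}·y_i), indices taken mod 6.
Σ = (8) + (14) + (200) + (102) + (160) + (40) = 524
Area = |Σ|/2 = 262.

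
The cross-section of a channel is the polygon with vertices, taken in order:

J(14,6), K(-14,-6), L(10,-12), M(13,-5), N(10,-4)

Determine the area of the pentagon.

224

Apply the shoelace (surveyor's) formula: 2A = Σ (x_i·y_{i+1} − x_{i+1}·y_i), indices taken mod 5.
J→K: (14)(-6) − (-14)(6) = 0
K→L: (-14)(-12) − (10)(-6) = 228
L→M: (10)(-5) − (13)(-12) = 106
M→N: (13)(-4) − (10)(-5) = -2
N→J: (10)(6) − (14)(-4) = 116
Σ = 448
Area = |Σ|/2 = 224.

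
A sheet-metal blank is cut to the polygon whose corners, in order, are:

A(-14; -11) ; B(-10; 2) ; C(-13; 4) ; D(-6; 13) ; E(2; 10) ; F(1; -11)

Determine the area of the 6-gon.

290

Apply the surveyor's formula: 2A = Σ (x_i·y_{i+1} − x_{i+1}·y_i), indices taken mod 6.
Cross-terms: -138, -14, -145, -86, -32, -165  ⇒  Σ = -580
Area = |Σ|/2 = 290.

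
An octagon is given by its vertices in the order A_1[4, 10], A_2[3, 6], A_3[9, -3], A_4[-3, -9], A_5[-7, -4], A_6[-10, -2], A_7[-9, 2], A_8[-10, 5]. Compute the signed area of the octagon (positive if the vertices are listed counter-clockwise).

-209.5

Apply the surveyor's formula: 2A = Σ (x_i·y_{i+1} − x_{i+1}·y_i), indices taken mod 8.
A_1→A_2: (4)(6) − (3)(10) = -6
A_2→A_3: (3)(-3) − (9)(6) = -63
A_3→A_4: (9)(-9) − (-3)(-3) = -90
A_4→A_5: (-3)(-4) − (-7)(-9) = -51
A_5→A_6: (-7)(-2) − (-10)(-4) = -26
A_6→A_7: (-10)(2) − (-9)(-2) = -38
A_7→A_8: (-9)(5) − (-10)(2) = -25
A_8→A_1: (-10)(10) − (4)(5) = -120
Σ = -419
Signed area = Σ/2 = -209.5 (negative ⇒ clockwise traversal).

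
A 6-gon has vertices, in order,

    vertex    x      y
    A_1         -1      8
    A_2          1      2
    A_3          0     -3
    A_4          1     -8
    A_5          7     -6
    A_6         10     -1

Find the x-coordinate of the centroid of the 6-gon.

503/129

Apply the shoelace (surveyor's) formula. First the cross-terms c_i = x_i·y_{i+1} − x_{i+1}·y_i:
  -10, -3, 3, 50, 53, 79  ⇒  2A = 172, A = 86.
Then Σ (x_i + x_{i+1})·c_i = 2012, so x̄ = 2012 / (6·86) = 503/129.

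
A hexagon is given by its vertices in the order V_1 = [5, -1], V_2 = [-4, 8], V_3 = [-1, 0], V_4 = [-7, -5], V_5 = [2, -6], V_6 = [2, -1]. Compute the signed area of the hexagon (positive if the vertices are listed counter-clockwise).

57

Apply the shoelace formula: 2A = Σ (x_i·y_{i+1} − x_{i+1}·y_i), indices taken mod 6.
Σ = (36) + (8) + (5) + (52) + (10) + (3) = 114
Signed area = Σ/2 = 57 (positive ⇒ counter-clockwise traversal).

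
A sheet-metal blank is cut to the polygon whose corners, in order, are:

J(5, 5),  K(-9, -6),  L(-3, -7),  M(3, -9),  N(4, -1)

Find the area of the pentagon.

83

Cross-terms: 15, 45, 48, 33, 25  ⇒  Σ = 166
Area = |Σ|/2 = 83.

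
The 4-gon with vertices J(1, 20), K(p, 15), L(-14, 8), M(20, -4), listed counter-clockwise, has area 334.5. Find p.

-12

Write out the shoelace sum; only the two edges meeting at K involve p:
2·Area = [(1·15 − p·20) + (p·8 − (-14)·15)] + 300
       = -12·p + 525 = 669
⇒ p = -12.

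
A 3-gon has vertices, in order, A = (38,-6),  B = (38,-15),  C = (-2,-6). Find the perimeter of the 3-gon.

|AB| = √((0)² + (-9)²) = √81 = 9
|BC| = √((-40)² + (9)²) = √1681 = 41
|CA| = √((40)² + (0)²) = √1600 = 40
Perimeter = 9 + 41 + 40 = 90.

90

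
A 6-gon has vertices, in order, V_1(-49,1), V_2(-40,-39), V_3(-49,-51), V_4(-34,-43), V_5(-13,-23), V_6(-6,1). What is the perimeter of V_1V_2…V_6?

|V_1V_2| = √((9)² + (-40)²) = √1681 = 41
|V_2V_3| = √((-9)² + (-12)²) = √225 = 15
|V_3V_4| = √((15)² + (8)²) = √289 = 17
|V_4V_5| = √((21)² + (20)²) = √841 = 29
|V_5V_6| = √((7)² + (24)²) = √625 = 25
|V_6V_1| = √((-43)² + (0)²) = √1849 = 43
Perimeter = 41 + 15 + 17 + 29 + 25 + 43 = 170.

170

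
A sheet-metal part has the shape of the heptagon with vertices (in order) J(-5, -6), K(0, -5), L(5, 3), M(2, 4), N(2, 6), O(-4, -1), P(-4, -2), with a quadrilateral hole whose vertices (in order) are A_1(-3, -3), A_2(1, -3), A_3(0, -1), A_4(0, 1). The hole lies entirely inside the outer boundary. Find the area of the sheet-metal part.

47

Outer boundary:
Apply the shoelace formula: 2A = Σ (x_i·y_{i+1} − x_{i+1}·y_i), indices taken mod 7.
Σ = (25) + (25) + (14) + (4) + (22) + (4) + (14) = 108
Area = |Σ|/2 = 54.
Hole:
Cross-terms: 12, -1, 0, 3  ⇒  Σ = 14
Area = |Σ|/2 = 7.
Net area = 54 − 7 = 47.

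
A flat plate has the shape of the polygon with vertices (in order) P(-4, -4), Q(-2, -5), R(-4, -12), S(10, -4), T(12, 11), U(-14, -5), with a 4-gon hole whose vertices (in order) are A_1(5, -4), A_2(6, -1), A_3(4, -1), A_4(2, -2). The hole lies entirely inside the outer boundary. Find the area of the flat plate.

Outer boundary:
Apply the shoelace formula: 2A = Σ (x_i·y_{i+1} − x_{i+1}·y_i), indices taken mod 6.
Σ = (12) + (4) + (136) + (158) + (94) + (36) = 440
Area = |Σ|/2 = 220.
Hole:
Apply the shoelace (surveyor's) formula: 2A = Σ (x_i·y_{i+1} − x_{i+1}·y_i), indices taken mod 4.
Σ = (19) + (-2) + (-6) + (2) = 13
Area = |Σ|/2 = 6.5.
Net area = 220 − 6.5 = 213.5.

213.5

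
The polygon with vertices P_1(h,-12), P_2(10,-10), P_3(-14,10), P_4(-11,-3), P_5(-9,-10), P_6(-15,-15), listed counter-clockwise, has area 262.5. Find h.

9

Write out the shoelace sum; only the two edges meeting at P_1 involve h:
2·Area = [((-15)·(-12) − h·(-15)) + (h·(-10) − 10·(-12))] + 180
       = 5·h + 480 = 525
⇒ h = 9.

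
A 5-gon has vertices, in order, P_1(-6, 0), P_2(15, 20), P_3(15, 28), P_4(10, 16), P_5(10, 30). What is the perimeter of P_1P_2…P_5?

|P_1P_2| = √((21)² + (20)²) = √841 = 29
|P_2P_3| = √((0)² + (8)²) = √64 = 8
|P_3P_4| = √((-5)² + (-12)²) = √169 = 13
|P_4P_5| = √((0)² + (14)²) = √196 = 14
|P_5P_1| = √((-16)² + (-30)²) = √1156 = 34
Perimeter = 29 + 8 + 13 + 14 + 34 = 98.

98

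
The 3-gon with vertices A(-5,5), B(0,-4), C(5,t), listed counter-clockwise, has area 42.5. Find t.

Write out the shoelace sum; only the two edges meeting at C involve t:
2·Area = [(0·t − 5·(-4)) + (5·5 − (-5)·t)] + 20
       = 5·t + 65 = 85
⇒ t = 4.

4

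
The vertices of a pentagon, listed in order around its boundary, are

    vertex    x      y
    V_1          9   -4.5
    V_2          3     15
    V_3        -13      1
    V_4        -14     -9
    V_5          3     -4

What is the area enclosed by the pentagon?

Apply the surveyor's formula: 2A = Σ (x_i·y_{i+1} − x_{i+1}·y_i), indices taken mod 5.
Σ = (148.5) + (198) + (131) + (83) + (22.5) = 583
Area = |Σ|/2 = 291.5.

291.5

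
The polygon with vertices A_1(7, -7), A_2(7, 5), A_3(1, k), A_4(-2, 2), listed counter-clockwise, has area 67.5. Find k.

6

The doubled signed area Σ (x_i y_{i+1} − x_{i+1} y_i) is linear in k.
With k=0 it equals 81; the coefficient of k is 9 (from the two edges through A_3).
So 9·k + 81 = 2·67.5 = 135 ⇒ k = 6.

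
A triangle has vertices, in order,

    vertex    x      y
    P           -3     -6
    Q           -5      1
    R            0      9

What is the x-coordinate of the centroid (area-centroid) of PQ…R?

-8/3

Apply the shoelace formula. First the cross-terms c_i = x_i·y_{i+1} − x_{i+1}·y_i:
  -33, -45, 27  ⇒  2A = -51, A = -25.5.
Then Σ (x_i + x_{i+1})·c_i = 408, so x̄ = 408 / (6·(-25.5)) = -8/3.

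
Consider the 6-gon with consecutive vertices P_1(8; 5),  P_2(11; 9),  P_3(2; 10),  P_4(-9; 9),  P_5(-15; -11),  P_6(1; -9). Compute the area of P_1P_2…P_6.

337

Apply Gauss's area formula: 2A = Σ (x_i·y_{i+1} − x_{i+1}·y_i), indices taken mod 6.
Cross-terms: 17, 92, 108, 234, 146, 77  ⇒  Σ = 674
Area = |Σ|/2 = 337.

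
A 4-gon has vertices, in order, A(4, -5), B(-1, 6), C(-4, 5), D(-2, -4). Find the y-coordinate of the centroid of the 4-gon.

2/27

Apply the shoelace formula. First the cross-terms c_i = x_i·y_{i+1} − x_{i+1}·y_i:
  19, 19, 26, 26  ⇒  2A = 90, A = 45.
Then Σ (y_i + y_{i+1})·c_i = 20, so ȳ = 20 / (6·45) = 2/27.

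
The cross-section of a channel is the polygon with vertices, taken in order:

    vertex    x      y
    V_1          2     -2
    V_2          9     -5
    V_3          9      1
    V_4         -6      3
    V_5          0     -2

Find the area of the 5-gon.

55.5

Cross-terms: 8, 54, 33, 12, 4  ⇒  Σ = 111
Area = |Σ|/2 = 55.5.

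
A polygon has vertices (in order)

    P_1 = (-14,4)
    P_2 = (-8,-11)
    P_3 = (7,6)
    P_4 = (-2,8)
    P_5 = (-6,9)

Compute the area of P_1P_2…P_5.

207.5

Σ = (186) + (29) + (68) + (30) + (102) = 415
Area = |Σ|/2 = 207.5.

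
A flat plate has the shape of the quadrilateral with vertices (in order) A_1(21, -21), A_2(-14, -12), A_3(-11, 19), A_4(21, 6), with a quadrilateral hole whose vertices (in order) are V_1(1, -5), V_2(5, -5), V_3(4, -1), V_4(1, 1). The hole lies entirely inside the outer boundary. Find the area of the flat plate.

971

Outer boundary:
Apply the shoelace formula: 2A = Σ (x_i·y_{i+1} − x_{i+1}·y_i), indices taken mod 4.
Cross-terms: -546, -398, -465, -567  ⇒  Σ = -1976
Area = |Σ|/2 = 988.
Hole:
Σ = (20) + (15) + (5) + (-6) = 34
Area = |Σ|/2 = 17.
Net area = 988 − 17 = 971.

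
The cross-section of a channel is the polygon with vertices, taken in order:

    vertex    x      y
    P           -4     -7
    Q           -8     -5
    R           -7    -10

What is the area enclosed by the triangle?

Cross-terms: -36, 45, 9  ⇒  Σ = 18
Area = |Σ|/2 = 9.

9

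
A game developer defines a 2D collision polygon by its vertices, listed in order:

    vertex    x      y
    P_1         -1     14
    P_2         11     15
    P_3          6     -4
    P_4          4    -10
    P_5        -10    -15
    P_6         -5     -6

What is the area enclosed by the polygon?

P_1→P_2: (-1)(15) − (11)(14) = -169
P_2→P_3: (11)(-4) − (6)(15) = -134
P_3→P_4: (6)(-10) − (4)(-4) = -44
P_4→P_5: (4)(-15) − (-10)(-10) = -160
P_5→P_6: (-10)(-6) − (-5)(-15) = -15
P_6→P_1: (-5)(14) − (-1)(-6) = -76
Σ = -598
Area = |Σ|/2 = 299.

299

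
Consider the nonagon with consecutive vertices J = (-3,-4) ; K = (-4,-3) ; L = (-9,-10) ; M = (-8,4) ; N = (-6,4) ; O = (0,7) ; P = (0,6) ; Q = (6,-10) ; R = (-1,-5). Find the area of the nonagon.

Apply the surveyor's formula: 2A = Σ (x_i·y_{i+1} − x_{i+1}·y_i), indices taken mod 9.
Cross-terms: -7, 13, -116, -8, -42, 0, -36, -40, -11  ⇒  Σ = -247
Area = |Σ|/2 = 123.5.

123.5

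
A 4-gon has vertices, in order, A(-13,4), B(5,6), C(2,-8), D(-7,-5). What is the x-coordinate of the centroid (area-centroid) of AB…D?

-290/103

Apply the shoelace formula. First the cross-terms c_i = x_i·y_{i+1} − x_{i+1}·y_i:
  -98, -52, -66, -93  ⇒  2A = -309, A = -154.5.
Then Σ (x_i + x_{i+1})·c_i = 2610, so x̄ = 2610 / (6·(-154.5)) = -290/103.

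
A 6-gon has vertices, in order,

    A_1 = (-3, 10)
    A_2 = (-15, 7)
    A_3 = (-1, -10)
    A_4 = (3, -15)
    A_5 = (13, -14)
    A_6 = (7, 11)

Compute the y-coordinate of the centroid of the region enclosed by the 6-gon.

-200/207

Apply the shoelace (surveyor's) formula. First the cross-terms c_i = x_i·y_{i+1} − x_{i+1}·y_i:
  129, 157, 45, 153, 241, 103  ⇒  2A = 828, A = 414.
Then Σ (y_i + y_{i+1})·c_i = -2400, so ȳ = -2400 / (6·414) = -200/207.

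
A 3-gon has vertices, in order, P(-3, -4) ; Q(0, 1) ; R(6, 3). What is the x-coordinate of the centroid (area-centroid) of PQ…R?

Apply Gauss's area formula. First the cross-terms c_i = x_i·y_{i+1} − x_{i+1}·y_i:
  -3, -6, -15  ⇒  2A = -24, A = -12.
Then Σ (x_i + x_{i+1})·c_i = -72, so x̄ = -72 / (6·(-12)) = 1.

1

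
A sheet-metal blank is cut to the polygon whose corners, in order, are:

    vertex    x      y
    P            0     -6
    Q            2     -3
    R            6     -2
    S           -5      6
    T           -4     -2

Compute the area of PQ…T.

55

Apply the surveyor's formula: 2A = Σ (x_i·y_{i+1} − x_{i+1}·y_i), indices taken mod 5.
Σ = (12) + (14) + (26) + (34) + (24) = 110
Area = |Σ|/2 = 55.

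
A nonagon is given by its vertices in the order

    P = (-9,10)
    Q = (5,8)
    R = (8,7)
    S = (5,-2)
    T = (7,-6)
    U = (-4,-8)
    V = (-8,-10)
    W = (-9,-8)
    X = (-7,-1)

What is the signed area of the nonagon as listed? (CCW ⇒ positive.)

-237

Apply Gauss's area formula: 2A = Σ (x_i·y_{i+1} − x_{i+1}·y_i), indices taken mod 9.
Σ = (-122) + (-29) + (-51) + (-16) + (-80) + (-24) + (-26) + (-47) + (-79) = -474
Signed area = Σ/2 = -237 (negative ⇒ clockwise traversal).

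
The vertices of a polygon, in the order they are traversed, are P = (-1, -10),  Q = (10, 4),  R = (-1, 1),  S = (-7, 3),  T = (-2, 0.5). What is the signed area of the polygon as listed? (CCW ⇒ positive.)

Apply Gauss's area formula: 2A = Σ (x_i·y_{i+1} − x_{i+1}·y_i), indices taken mod 5.
Σ = (96) + (14) + (4) + (2.5) + (20.5) = 137
Signed area = Σ/2 = 68.5 (positive ⇒ counter-clockwise traversal).

68.5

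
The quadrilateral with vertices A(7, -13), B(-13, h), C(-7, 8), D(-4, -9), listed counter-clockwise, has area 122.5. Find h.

22

The doubled signed area Σ (x_i y_{i+1} − x_{i+1} y_i) is linear in h.
With h=0 it equals -63; the coefficient of h is 14 (from the two edges through B).
So 14·h + -63 = 2·122.5 = 245 ⇒ h = 22.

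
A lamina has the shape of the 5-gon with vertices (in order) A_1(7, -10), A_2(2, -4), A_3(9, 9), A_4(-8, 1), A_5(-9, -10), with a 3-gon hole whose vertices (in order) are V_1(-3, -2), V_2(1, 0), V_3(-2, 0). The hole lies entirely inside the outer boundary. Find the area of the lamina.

185

Outer boundary:
Apply the surveyor's formula: 2A = Σ (x_i·y_{i+1} − x_{i+1}·y_i), indices taken mod 5.
A_1→A_2: (7)(-4) − (2)(-10) = -8
A_2→A_3: (2)(9) − (9)(-4) = 54
A_3→A_4: (9)(1) − (-8)(9) = 81
A_4→A_5: (-8)(-10) − (-9)(1) = 89
A_5→A_1: (-9)(-10) − (7)(-10) = 160
Σ = 376
Area = |Σ|/2 = 188.
Hole:
Cross-terms: 2, 0, 4  ⇒  Σ = 6
Area = |Σ|/2 = 3.
Net area = 188 − 3 = 185.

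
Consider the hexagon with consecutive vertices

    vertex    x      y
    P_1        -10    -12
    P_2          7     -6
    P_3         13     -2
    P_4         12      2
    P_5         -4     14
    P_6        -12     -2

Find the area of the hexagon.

Σ = (144) + (64) + (50) + (176) + (176) + (124) = 734
Area = |Σ|/2 = 367.

367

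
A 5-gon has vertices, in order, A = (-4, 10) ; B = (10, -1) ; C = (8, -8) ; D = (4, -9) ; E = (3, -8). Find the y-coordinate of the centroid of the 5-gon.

Apply Gauss's area formula. First the cross-terms c_i = x_i·y_{i+1} − x_{i+1}·y_i:
  -96, -72, -40, -5, -2  ⇒  2A = -215, A = -107.5.
Then Σ (y_i + y_{i+1})·c_i = 545, so ȳ = 545 / (6·(-107.5)) = -109/129.

-109/129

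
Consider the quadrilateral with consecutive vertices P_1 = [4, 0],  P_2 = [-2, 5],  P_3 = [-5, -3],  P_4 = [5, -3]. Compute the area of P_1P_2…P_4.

46.5

Apply the shoelace (surveyor's) formula: 2A = Σ (x_i·y_{i+1} − x_{i+1}·y_i), indices taken mod 4.
Cross-terms: 20, 31, 30, 12  ⇒  Σ = 93
Area = |Σ|/2 = 46.5.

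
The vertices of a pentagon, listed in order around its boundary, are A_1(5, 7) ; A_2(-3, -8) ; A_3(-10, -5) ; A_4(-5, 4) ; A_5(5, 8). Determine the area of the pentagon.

Apply the surveyor's formula: 2A = Σ (x_i·y_{i+1} − x_{i+1}·y_i), indices taken mod 5.
Σ = (-19) + (-65) + (-65) + (-60) + (-5) = -214
Area = |Σ|/2 = 107.

107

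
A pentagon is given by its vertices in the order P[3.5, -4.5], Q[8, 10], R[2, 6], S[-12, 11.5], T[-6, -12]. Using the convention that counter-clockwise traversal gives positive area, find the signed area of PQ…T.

238

Σ = (71) + (28) + (95) + (213) + (69) = 476
Signed area = Σ/2 = 238 (positive ⇒ counter-clockwise traversal).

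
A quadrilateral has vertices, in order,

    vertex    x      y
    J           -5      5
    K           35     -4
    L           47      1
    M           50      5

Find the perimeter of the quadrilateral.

|JK| = √((40)² + (-9)²) = √1681 = 41
|KL| = √((12)² + (5)²) = √169 = 13
|LM| = √((3)² + (4)²) = √25 = 5
|MJ| = √((-55)² + (0)²) = √3025 = 55
Perimeter = 41 + 13 + 5 + 55 = 114.

114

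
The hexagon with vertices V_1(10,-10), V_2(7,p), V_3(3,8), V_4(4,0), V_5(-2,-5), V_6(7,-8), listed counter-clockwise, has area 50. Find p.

The doubled signed area Σ (x_i y_{i+1} − x_{i+1} y_i) is linear in p.
With p=0 it equals 135; the coefficient of p is 7 (from the two edges through V_2).
So 7·p + 135 = 2·50 = 100 ⇒ p = -5.

-5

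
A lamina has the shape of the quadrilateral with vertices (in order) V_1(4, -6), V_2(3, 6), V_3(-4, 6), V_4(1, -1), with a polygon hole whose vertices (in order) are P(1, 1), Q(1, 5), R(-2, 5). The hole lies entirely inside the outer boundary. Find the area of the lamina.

Outer boundary:
Apply the shoelace (surveyor's) formula: 2A = Σ (x_i·y_{i+1} − x_{i+1}·y_i), indices taken mod 4.
V_1→V_2: (4)(6) − (3)(-6) = 42
V_2→V_3: (3)(6) − (-4)(6) = 42
V_3→V_4: (-4)(-1) − (1)(6) = -2
V_4→V_1: (1)(-6) − (4)(-1) = -2
Σ = 80
Area = |Σ|/2 = 40.
Hole:
Cross-terms: 4, 15, -7  ⇒  Σ = 12
Area = |Σ|/2 = 6.
Net area = 40 − 6 = 34.

34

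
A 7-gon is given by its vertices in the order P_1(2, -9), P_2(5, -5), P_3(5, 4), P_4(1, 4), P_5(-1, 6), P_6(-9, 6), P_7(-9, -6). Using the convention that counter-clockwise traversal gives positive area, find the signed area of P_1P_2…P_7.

177.5

Apply Gauss's area formula: 2A = Σ (x_i·y_{i+1} − x_{i+1}·y_i), indices taken mod 7.
Σ = (35) + (45) + (16) + (10) + (48) + (108) + (93) = 355
Signed area = Σ/2 = 177.5 (positive ⇒ counter-clockwise traversal).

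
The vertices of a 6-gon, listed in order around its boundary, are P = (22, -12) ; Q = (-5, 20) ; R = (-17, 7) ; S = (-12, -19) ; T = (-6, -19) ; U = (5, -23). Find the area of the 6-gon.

942.5

Apply Gauss's area formula: 2A = Σ (x_i·y_{i+1} − x_{i+1}·y_i), indices taken mod 6.
Cross-terms: 380, 305, 407, 114, 233, 446  ⇒  Σ = 1885
Area = |Σ|/2 = 942.5.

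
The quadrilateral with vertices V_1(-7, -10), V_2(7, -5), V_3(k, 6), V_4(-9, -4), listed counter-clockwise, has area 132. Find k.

The doubled signed area Σ (x_i y_{i+1} − x_{i+1} y_i) is linear in k.
With k=0 it equals 263; the coefficient of k is 1 (from the two edges through V_3).
So 1·k + 263 = 2·132 = 264 ⇒ k = 1.

1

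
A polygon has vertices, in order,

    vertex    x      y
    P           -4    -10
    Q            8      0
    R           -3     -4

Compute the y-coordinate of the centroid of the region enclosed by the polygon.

Apply the surveyor's formula. First the cross-terms c_i = x_i·y_{i+1} − x_{i+1}·y_i:
  80, -32, 14  ⇒  2A = 62, A = 31.
Then Σ (y_i + y_{i+1})·c_i = -868, so ȳ = -868 / (6·31) = -14/3.

-14/3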